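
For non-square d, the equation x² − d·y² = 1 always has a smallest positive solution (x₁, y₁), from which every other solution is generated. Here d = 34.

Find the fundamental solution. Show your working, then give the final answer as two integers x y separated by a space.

35 6

√34 → a₀=5, period (1,4,1,10); ℓ=4 even so k=3
k=0  a_k=5  p_k/q_k = 5/1
…
k=2  a_k=4  p_k/q_k = 29/5
k=3  a_k=1  p_k/q_k = 35/6
fundamental: x₁=35, y₁=6  (since 1225 − 34·36 = 1)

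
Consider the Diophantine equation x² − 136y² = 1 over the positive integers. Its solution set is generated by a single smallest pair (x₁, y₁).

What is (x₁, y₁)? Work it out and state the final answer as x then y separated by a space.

√136 → a₀=11, period (1,1,1,22); ℓ=4 even so k=3
a_0=11:  p_0=11·1+0=11,  q_0=11·0+1=1
…
a_2=1:  p_2=1·12+11=23,  q_2=1·1+1=2
a_3=1:  p_3=1·23+12=35,  q_3=1·2+1=3
(x₁, y₁) = (35, 3);  35² − 136·3² = 1 ✓

35 3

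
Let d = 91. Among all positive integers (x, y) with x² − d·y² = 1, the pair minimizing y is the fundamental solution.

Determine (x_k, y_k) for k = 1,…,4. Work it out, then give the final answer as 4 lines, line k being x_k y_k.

√91 → a₀=9, period (1,1,5,1,5,1,1,18); ℓ=8 even so k=7
a_0=9:  p_0=9·1+0=9,  q_0=9·0+1=1
a_1=1:  p_1=1·9+1=10,  q_1=1·1+0=1
a_2=1:  p_2=1·10+9=19,  q_2=1·1+1=2
a_3=5:  p_3=5·19+10=105,  q_3=5·2+1=11
a_4=1:  p_4=1·105+19=124,  q_4=1·11+2=13
a_5=5:  p_5=5·124+105=725,  q_5=5·13+11=76
a_6=1:  p_6=1·725+124=849,  q_6=1·76+13=89
a_7=1:  p_7=1·849+725=1574,  q_7=1·89+76=165
fundamental: x₁=1574, y₁=165  (since 2477476 − 91·27225 = 1)
n=2: (1574,165)∘(1574,165) = (1574·1574+91·165·165, 1574·165+165·1574) = (4954951,519420)
n=3: (4954951,519420)∘(1574,165) = (1574·4954951+91·165·519420, 1574·519420+165·4954951) = (15598184174,1635133995)
n=4: (15598184174,1635133995)∘(1574,165) = (1574·15598184174+91·165·1635133995, 1574·1635133995+165·15598184174) = (49103078824801,5147401296840)

1574 165
4954951 519420
15598184174 1635133995
49103078824801 5147401296840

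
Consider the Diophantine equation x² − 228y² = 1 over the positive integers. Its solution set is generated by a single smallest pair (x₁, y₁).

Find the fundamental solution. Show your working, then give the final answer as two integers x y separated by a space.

151 10

√228 = [15; 10,30, …], period ℓ=2 (even) → k=1
a_0=15:  p_0=15·1+0=15,  q_0=15·0+1=1
a_1=10:  p_1=10·15+1=151,  q_1=10·1+0=10
→ (151, 10).  Check: 151²=22801, 228·10²=22800, difference 1.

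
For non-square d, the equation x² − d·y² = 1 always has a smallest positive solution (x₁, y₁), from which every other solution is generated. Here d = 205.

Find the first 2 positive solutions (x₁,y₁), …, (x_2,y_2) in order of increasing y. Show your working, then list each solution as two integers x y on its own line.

√205 → a₀=14, period (3,6,1,4,1,6,3,28); ℓ=8 even so k=7
a_0=14:  p_0=14·1+0=14,  q_0=14·0+1=1
a_1=3:  p_1=3·14+1=43,  q_1=3·1+0=3
a_2=6:  p_2=6·43+14=272,  q_2=6·3+1=19
…
a_4=4:  p_4=4·315+272=1532,  q_4=4·22+19=107
a_5=1:  p_5=1·1532+315=1847,  q_5=1·107+22=129
a_6=6:  p_6=6·1847+1532=12614,  q_6=6·129+107=881
a_7=3:  p_7=3·12614+1847=39689,  q_7=3·881+129=2772
→ (39689, 2772).  Check: 39689²=1575216721, 205·2772²=1575216720, difference 1.
(x_2, y_2) = (39689·39689 + 205·2772·2772, 39689·2772 + 2772·39689) = (3150433441, 220035816)

39689 2772
3150433441 220035816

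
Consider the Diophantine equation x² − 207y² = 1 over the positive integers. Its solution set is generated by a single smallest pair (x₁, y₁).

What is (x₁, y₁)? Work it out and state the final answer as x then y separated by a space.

1151 80

d=207: √d = [14; 2,1,1,2,1,1,2,28] (ℓ=8, even), read p_7/q_7
a_0=14:  p_0=14·1+0=14,  q_0=14·0+1=1
…
a_2=1:  p_2=1·29+14=43,  q_2=1·2+1=3
…
a_6=1:  p_6=1·259+187=446,  q_6=1·18+13=31
a_7=2:  p_7=2·446+259=1151,  q_7=2·31+18=80
fundamental: x₁=1151, y₁=80  (since 1324801 − 207·6400 = 1)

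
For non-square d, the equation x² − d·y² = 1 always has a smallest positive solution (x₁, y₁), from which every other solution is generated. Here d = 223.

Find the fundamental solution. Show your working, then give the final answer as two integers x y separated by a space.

√223 → a₀=14, period (1,13,1,28); ℓ=4 even so k=3
i=0: a=14 ⇒ p=14, q=1
i=1: a=1 ⇒ p=15, q=1
i=2: a=13 ⇒ p=209, q=14
i=3: a=1 ⇒ p=224, q=15
→ (224, 15).  Check: 224²=50176, 223·15²=50175, difference 1.

224 15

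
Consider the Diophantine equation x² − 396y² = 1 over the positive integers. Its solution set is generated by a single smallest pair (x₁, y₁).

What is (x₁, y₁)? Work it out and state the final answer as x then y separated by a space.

√396 = [19; 1,8,1,38, …], period ℓ=4 (even) → k=3
step 0: (19, 1)  from 19·(1,0) + (0,1)
…
step 2: (179, 9)  from 8·(20,1) + (19,1)
step 3: (199, 10)  from 1·(179,9) + (20,1)
fundamental: x₁=199, y₁=10  (since 39601 − 396·100 = 1)

199 10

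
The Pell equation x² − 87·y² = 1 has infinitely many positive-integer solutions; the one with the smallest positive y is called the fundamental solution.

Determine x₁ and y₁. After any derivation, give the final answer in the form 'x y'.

28 3

√87 = [9; 3,18, …], period ℓ=2 (even) → k=1
k=0  a_k=9  p_k/q_k = 9/1
k=1  a_k=3  p_k/q_k = 28/3
(x₁, y₁) = (28, 3);  28² − 87·3² = 1 ✓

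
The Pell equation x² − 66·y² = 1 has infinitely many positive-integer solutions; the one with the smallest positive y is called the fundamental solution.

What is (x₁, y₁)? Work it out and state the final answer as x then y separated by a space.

√66 → a₀=8, period (8,16); ℓ=2 even so k=1
step 0: (8, 1)  from 8·(1,0) + (0,1)
step 1: (65, 8)  from 8·(8,1) + (1,0)
(x₁, y₁) = (65, 8);  65² − 66·8² = 1 ✓

65 8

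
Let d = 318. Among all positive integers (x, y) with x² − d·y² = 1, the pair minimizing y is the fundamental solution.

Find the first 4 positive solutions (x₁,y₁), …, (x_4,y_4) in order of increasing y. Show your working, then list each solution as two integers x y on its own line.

√318 = [17; 1,4,1,34, …], period ℓ=4 (even) → k=3
a_0=17:  p_0=17·1+0=17,  q_0=17·0+1=1
…
a_2=4:  p_2=4·18+17=89,  q_2=4·1+1=5
a_3=1:  p_3=1·89+18=107,  q_3=1·5+1=6
(x₁, y₁) = (107, 6);  107² − 318·6² = 1 ✓
(107+6√318)^2 = 22897 + 1284√318
(107+6√318)^3 = 4899851 + 274770√318
(107+6√318)^4 = 1048545217 + 58799496√318

107 6
22897 1284
4899851 274770
1048545217 58799496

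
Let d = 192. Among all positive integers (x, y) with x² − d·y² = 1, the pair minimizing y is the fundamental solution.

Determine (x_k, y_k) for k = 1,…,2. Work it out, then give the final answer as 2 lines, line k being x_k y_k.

97 7
18817 1358

√192 → a₀=13, period (1,5,1,26); ℓ=4 even so k=3
a_0=13:  p_0=13·1+0=13,  q_0=13·0+1=1
…
a_2=5:  p_2=5·14+13=83,  q_2=5·1+1=6
a_3=1:  p_3=1·83+14=97,  q_3=1·6+1=7
(x₁, y₁) = (97, 7);  97² − 192·7² = 1 ✓
(x_2, y_2) = (97·97 + 192·7·7, 97·7 + 7·97) = (18817, 1358)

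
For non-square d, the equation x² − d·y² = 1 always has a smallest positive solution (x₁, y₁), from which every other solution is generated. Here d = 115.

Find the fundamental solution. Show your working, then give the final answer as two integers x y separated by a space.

√115 → a₀=10, period (1,2,1,1,1,1,1,2,1,20); ℓ=10 even so k=9
k=0  a_k=10  p_k/q_k = 10/1
…
k=4  a_k=1  p_k/q_k = 75/7
…
k=6  a_k=1  p_k/q_k = 193/18
…
k=8  a_k=2  p_k/q_k = 815/76
k=9  a_k=1  p_k/q_k = 1126/105
(x₁, y₁) = (1126, 105);  1126² − 115·105² = 1 ✓

1126 105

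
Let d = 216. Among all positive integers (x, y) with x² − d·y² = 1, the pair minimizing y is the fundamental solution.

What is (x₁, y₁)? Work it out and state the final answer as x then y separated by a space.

485 33

√216 = [14; 1,2,3,2,1,28, …], period ℓ=6 (even) → k=5
a_0=14:  p_0=14·1+0=14,  q_0=14·0+1=1
a_1=1:  p_1=1·14+1=15,  q_1=1·1+0=1
…
a_3=3:  p_3=3·44+15=147,  q_3=3·3+1=10
a_4=2:  p_4=2·147+44=338,  q_4=2·10+3=23
a_5=1:  p_5=1·338+147=485,  q_5=1·23+10=33
(x₁, y₁) = (485, 33);  485² − 216·33² = 1 ✓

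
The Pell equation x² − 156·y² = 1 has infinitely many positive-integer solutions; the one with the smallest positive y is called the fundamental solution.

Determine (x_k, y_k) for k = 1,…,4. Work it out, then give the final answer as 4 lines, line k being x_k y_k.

25 2
1249 100
62425 4998
3120001 249800

d=156: √d = [12; 2,24] (ℓ=2, even), read p_1/q_1
i=0: a=12 ⇒ p=12, q=1
i=1: a=2 ⇒ p=25, q=2
(x₁, y₁) = (25, 2);  25² − 156·2² = 1 ✓
(25+2√156)^2 = 1249 + 100√156
(25+2√156)^3 = 62425 + 4998√156
(25+2√156)^4 = 3120001 + 249800√156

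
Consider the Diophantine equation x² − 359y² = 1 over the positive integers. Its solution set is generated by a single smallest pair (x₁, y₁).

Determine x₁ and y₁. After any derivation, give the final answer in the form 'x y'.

[18; 1,17,1,36] for √359; ℓ=4 ⇒ convergent index 3
k=0  a_k=18  p_k/q_k = 18/1
…
k=2  a_k=17  p_k/q_k = 341/18
k=3  a_k=1  p_k/q_k = 360/19
fundamental: x₁=360, y₁=19  (since 129600 − 359·361 = 1)

360 19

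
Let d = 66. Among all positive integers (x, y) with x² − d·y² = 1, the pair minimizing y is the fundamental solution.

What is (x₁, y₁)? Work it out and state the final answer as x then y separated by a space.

√66 → a₀=8, period (8,16); ℓ=2 even so k=1
k=0  a_k=8  p_k/q_k = 8/1
k=1  a_k=8  p_k/q_k = 65/8
fundamental: x₁=65, y₁=8  (since 4225 − 66·64 = 1)

65 8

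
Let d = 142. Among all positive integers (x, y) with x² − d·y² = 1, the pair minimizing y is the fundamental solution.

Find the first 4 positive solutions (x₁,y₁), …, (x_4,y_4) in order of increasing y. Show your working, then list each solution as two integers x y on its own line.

d=142: √d = [11; 1,10,1,22] (ℓ=4, even), read p_3/q_3
k=0  a_k=11  p_k/q_k = 11/1
k=1  a_k=1  p_k/q_k = 12/1
k=2  a_k=10  p_k/q_k = 131/11
k=3  a_k=1  p_k/q_k = 143/12
→ (143, 12).  Check: 143²=20449, 142·12²=20448, difference 1.
n=2: (143,12)∘(143,12) = (143·143+142·12·12, 143·12+12·143) = (40897,3432)
n=3: (40897,3432)∘(143,12) = (143·40897+142·12·3432, 143·3432+12·40897) = (11696399,981540)
n=4: (11696399,981540)∘(143,12) = (143·11696399+142·12·981540, 143·981540+12·11696399) = (3345129217,280717008)

143 12
40897 3432
11696399 981540
3345129217 280717008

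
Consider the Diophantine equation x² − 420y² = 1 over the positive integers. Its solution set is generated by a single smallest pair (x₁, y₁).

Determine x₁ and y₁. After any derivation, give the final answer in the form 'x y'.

√420 → a₀=20, period (2,40); ℓ=2 even so k=1
a_0=20:  p_0=20·1+0=20,  q_0=20·0+1=1
a_1=2:  p_1=2·20+1=41,  q_1=2·1+0=2
(x₁, y₁) = (41, 2);  41² − 420·2² = 1 ✓

41 2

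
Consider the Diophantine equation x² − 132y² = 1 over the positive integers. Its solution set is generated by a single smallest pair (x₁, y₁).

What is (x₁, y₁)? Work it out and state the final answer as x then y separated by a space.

23 2

d=132: √d = [11; 2,22] (ℓ=2, even), read p_1/q_1
a_0=11:  p_0=11·1+0=11,  q_0=11·0+1=1
a_1=2:  p_1=2·11+1=23,  q_1=2·1+0=2
fundamental: x₁=23, y₁=2  (since 529 − 132·4 = 1)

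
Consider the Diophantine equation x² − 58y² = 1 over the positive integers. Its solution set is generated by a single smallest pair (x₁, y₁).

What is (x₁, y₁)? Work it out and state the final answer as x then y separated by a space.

19603 2574

√58 = [7; 1,1,1,1,1,1,14, …], period ℓ=7 (odd) → k=13
a_0=7:  p_0=7·1+0=7,  q_0=7·0+1=1
…
a_10=1:  p_10=1·2993+1546=4539,  q_10=1·393+203=596
…
a_12=1:  p_12=1·7532+4539=12071,  q_12=1·989+596=1585
a_13=1:  p_13=1·12071+7532=19603,  q_13=1·1585+989=2574
(x₁, y₁) = (19603, 2574);  19603² − 58·2574² = 1 ✓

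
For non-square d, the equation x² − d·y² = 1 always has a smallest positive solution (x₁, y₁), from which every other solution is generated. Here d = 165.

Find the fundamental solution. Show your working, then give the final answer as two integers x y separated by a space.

[12; 1,5,2,5,1,24] for √165; ℓ=6 ⇒ convergent index 5
i=0: a=12 ⇒ p=12, q=1
i=1: a=1 ⇒ p=13, q=1
…
i=3: a=2 ⇒ p=167, q=13
i=4: a=5 ⇒ p=912, q=71
i=5: a=1 ⇒ p=1079, q=84
fundamental: x₁=1079, y₁=84  (since 1164241 − 165·7056 = 1)

1079 84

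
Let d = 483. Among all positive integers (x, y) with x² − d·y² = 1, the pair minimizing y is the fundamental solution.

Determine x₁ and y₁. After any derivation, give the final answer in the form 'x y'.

√483 = [21; 1,42, …], period ℓ=2 (even) → k=1
a_0=21:  p_0=21·1+0=21,  q_0=21·0+1=1
a_1=1:  p_1=1·21+1=22,  q_1=1·1+0=1
→ (22, 1).  Check: 22²=484, 483·1²=483, difference 1.

22 1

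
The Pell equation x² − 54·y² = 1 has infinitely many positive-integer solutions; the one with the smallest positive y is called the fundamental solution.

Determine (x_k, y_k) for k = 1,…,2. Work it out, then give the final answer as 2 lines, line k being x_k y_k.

485 66
470449 64020

√54 = [7; 2,1,6,1,2,14, …], period ℓ=6 (even) → k=5
i=0: a=7 ⇒ p=7, q=1
i=1: a=2 ⇒ p=15, q=2
i=2: a=1 ⇒ p=22, q=3
i=3: a=6 ⇒ p=147, q=20
i=4: a=1 ⇒ p=169, q=23
i=5: a=2 ⇒ p=485, q=66
(x₁, y₁) = (485, 66);  485² − 54·66² = 1 ✓
(x_2, y_2) = (485·485 + 54·66·66, 485·66 + 66·485) = (470449, 64020)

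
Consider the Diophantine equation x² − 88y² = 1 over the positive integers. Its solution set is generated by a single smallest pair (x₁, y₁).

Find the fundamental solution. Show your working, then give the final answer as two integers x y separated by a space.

d=88: √d = [9; 2,1,1,1,2,18] (ℓ=6, even), read p_5/q_5
step 0: (9, 1)  from 9·(1,0) + (0,1)
step 1: (19, 2)  from 2·(9,1) + (1,0)
step 2: (28, 3)  from 1·(19,2) + (9,1)
step 3: (47, 5)  from 1·(28,3) + (19,2)
step 4: (75, 8)  from 1·(47,5) + (28,3)
step 5: (197, 21)  from 2·(75,8) + (47,5)
fundamental: x₁=197, y₁=21  (since 38809 − 88·441 = 1)

197 21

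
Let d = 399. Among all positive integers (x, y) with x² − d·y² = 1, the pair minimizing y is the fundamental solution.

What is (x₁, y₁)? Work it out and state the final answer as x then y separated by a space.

20 1

[19; 1,38] for √399; ℓ=2 ⇒ convergent index 1
a_0=19:  p_0=19·1+0=19,  q_0=19·0+1=1
a_1=1:  p_1=1·19+1=20,  q_1=1·1+0=1
(x₁, y₁) = (20, 1);  20² − 399·1² = 1 ✓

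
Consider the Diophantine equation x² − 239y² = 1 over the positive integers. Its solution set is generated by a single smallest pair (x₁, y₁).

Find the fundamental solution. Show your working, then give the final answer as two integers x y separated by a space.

6195120 400729

d=239: √d = [15; 2,5,1,2,4,15,4,2,1,5,2,30] (ℓ=12, even), read p_11/q_11
step 0: (15, 1)  from 15·(1,0) + (0,1)
step 1: (31, 2)  from 2·(15,1) + (1,0)
…
step 6: (37907, 2452)  from 15·(2489,161) + (572,37)
…
step 10: (2847431, 184185)  from 5·(500258,32359) + (346141,22390)
step 11: (6195120, 400729)  from 2·(2847431,184185) + (500258,32359)
(x₁, y₁) = (6195120, 400729);  6195120² − 239·400729² = 1 ✓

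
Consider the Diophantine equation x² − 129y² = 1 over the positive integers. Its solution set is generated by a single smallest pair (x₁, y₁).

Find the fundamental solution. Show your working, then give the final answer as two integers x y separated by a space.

16855 1484

[11; 2,1,3,1,6,1,3,1,2,22] for √129; ℓ=10 ⇒ convergent index 9
k=0  a_k=11  p_k/q_k = 11/1
…
k=2  a_k=1  p_k/q_k = 34/3
k=3  a_k=3  p_k/q_k = 125/11
k=4  a_k=1  p_k/q_k = 159/14
k=5  a_k=6  p_k/q_k = 1079/95
…
k=7  a_k=3  p_k/q_k = 4793/422
k=8  a_k=1  p_k/q_k = 6031/531
k=9  a_k=2  p_k/q_k = 16855/1484
fundamental: x₁=16855, y₁=1484  (since 284091025 − 129·2202256 = 1)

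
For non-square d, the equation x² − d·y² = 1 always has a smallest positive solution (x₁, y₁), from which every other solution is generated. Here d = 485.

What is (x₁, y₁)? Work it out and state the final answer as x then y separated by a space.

√485 = [22; 44, …], period ℓ=1 (odd) → k=1
a_0=22:  p_0=22·1+0=22,  q_0=22·0+1=1
a_1=44:  p_1=44·22+1=969,  q_1=44·1+0=44
→ (969, 44).  Check: 969²=938961, 485·44²=938960, difference 1.

969 44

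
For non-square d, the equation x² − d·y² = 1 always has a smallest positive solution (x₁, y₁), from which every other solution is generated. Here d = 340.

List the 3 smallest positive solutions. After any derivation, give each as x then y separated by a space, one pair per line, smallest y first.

285769 15498
163327842721 8857695924
93348068572789129 5062509812995614

√340 = [18; 2,3,1,1,1,…,3,2,36, …], period ℓ=14 (even) → k=13
k=0  a_k=18  p_k/q_k = 18/1
…
k=2  a_k=3  p_k/q_k = 129/7
…
k=5  a_k=1  p_k/q_k = 461/25
…
k=7  a_k=8  p_k/q_k = 6509/353
k=8  a_k=1  p_k/q_k = 7265/394
k=9  a_k=1  p_k/q_k = 13774/747
k=10  a_k=1  p_k/q_k = 21039/1141
k=11  a_k=1  p_k/q_k = 34813/1888
k=12  a_k=3  p_k/q_k = 125478/6805
k=13  a_k=2  p_k/q_k = 285769/15498
→ (285769, 15498).  Check: 285769²=81663921361, 340·15498²=81663921360, difference 1.
(x_2, y_2) = (285769·285769 + 340·15498·15498, 285769·15498 + 15498·285769) = (163327842721, 8857695924)
(x_3, y_3) = (285769·163327842721 + 340·15498·8857695924, 285769·8857695924 + 15498·163327842721) = (93348068572789129, 5062509812995614)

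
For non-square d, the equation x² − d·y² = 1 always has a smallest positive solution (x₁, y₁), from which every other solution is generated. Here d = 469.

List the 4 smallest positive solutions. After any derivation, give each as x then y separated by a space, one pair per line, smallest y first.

√469 → a₀=21, period (1,1,1,10,6,10,1,1,1,42); ℓ=10 even so k=9
k=0  a_k=21  p_k/q_k = 21/1
k=1  a_k=1  p_k/q_k = 22/1
…
k=3  a_k=1  p_k/q_k = 65/3
k=4  a_k=10  p_k/q_k = 693/32
k=5  a_k=6  p_k/q_k = 4223/195
k=6  a_k=10  p_k/q_k = 42923/1982
k=7  a_k=1  p_k/q_k = 47146/2177
k=8  a_k=1  p_k/q_k = 90069/4159
k=9  a_k=1  p_k/q_k = 137215/6336
(x₁, y₁) = (137215, 6336);  137215² − 469·6336² = 1 ✓
(x_2, y_2) = (137215·137215 + 469·6336·6336, 137215·6336 + 6336·137215) = (37655912449, 1738788480)
(x_3, y_3) = (137215·37655912449 + 469·6336·1738788480, 137215·1738788480 + 6336·37655912449) = (10333912053241855, 477175722560064)
(x_4, y_4) = (137215·10333912053241855 + 469·6336·477175722560064, 137215·477175722560064 + 6336·10333912053241855) = (2835935484733506355201, 130951333540419575040)

137215 6336
37655912449 1738788480
10333912053241855 477175722560064
2835935484733506355201 130951333540419575040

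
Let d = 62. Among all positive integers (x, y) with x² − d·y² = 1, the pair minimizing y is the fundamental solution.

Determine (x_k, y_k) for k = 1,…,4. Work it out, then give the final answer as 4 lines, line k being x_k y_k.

√62 → a₀=7, period (1,6,1,14); ℓ=4 even so k=3
step 0: (7, 1)  from 7·(1,0) + (0,1)
…
step 2: (55, 7)  from 6·(8,1) + (7,1)
step 3: (63, 8)  from 1·(55,7) + (8,1)
(x₁, y₁) = (63, 8);  63² − 62·8² = 1 ✓
n=2: (63,8)∘(63,8) = (63·63+62·8·8, 63·8+8·63) = (7937,1008)
n=3: (7937,1008)∘(63,8) = (63·7937+62·8·1008, 63·1008+8·7937) = (999999,127000)
n=4: (999999,127000)∘(63,8) = (63·999999+62·8·127000, 63·127000+8·999999) = (125991937,16000992)

63 8
7937 1008
999999 127000
125991937 16000992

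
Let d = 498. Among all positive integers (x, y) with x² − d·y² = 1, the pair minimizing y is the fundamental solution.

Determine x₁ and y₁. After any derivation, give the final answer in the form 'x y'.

179777 8056

√498 → a₀=22, period (3,6,22,6,3,44); ℓ=6 even so k=5
step 0: (22, 1)  from 22·(1,0) + (0,1)
step 1: (67, 3)  from 3·(22,1) + (1,0)
…
step 4: (56794, 2545)  from 6·(9395,421) + (424,19)
step 5: (179777, 8056)  from 3·(56794,2545) + (9395,421)
(x₁, y₁) = (179777, 8056);  179777² − 498·8056² = 1 ✓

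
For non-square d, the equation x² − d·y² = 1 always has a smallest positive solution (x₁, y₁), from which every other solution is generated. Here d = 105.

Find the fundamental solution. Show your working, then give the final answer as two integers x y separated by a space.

41 4

√105 → a₀=10, period (4,20); ℓ=2 even so k=1
a_0=10:  p_0=10·1+0=10,  q_0=10·0+1=1
a_1=4:  p_1=4·10+1=41,  q_1=4·1+0=4
fundamental: x₁=41, y₁=4  (since 1681 − 105·16 = 1)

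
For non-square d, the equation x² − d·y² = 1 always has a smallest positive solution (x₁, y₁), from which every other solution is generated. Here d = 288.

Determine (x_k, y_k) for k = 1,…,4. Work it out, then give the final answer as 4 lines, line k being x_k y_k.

17 1
577 34
19601 1155
665857 39236

[16; 1,32] for √288; ℓ=2 ⇒ convergent index 1
k=0  a_k=16  p_k/q_k = 16/1
k=1  a_k=1  p_k/q_k = 17/1
→ (17, 1).  Check: 17²=289, 288·1²=288, difference 1.
k=2:  x_2 = 17·17+288·1·1 = 577,  y_2 = 17·1+1·17 = 34
k=3:  x_3 = 17·577+288·1·34 = 19601,  y_3 = 17·34+1·577 = 1155
k=4:  x_4 = 17·19601+288·1·1155 = 665857,  y_4 = 17·1155+1·19601 = 39236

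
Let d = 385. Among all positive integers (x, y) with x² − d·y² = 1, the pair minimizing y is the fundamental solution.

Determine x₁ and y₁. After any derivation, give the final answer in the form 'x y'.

95831 4884

√385 = [19; 1,1,1,1,1,…,1,1,38, …], period ℓ=16 (even) → k=15
k=0  a_k=19  p_k/q_k = 19/1
…
k=2  a_k=1  p_k/q_k = 39/2
k=3  a_k=1  p_k/q_k = 59/3
k=4  a_k=1  p_k/q_k = 98/5
…
k=8  a_k=2  p_k/q_k = 2021/103
…
k=10  a_k=3  p_k/q_k = 10262/523
…
k=12  a_k=1  p_k/q_k = 23271/1186
k=13  a_k=1  p_k/q_k = 36280/1849
k=14  a_k=1  p_k/q_k = 59551/3035
k=15  a_k=1  p_k/q_k = 95831/4884
→ (95831, 4884).  Check: 95831²=9183580561, 385·4884²=9183580560, difference 1.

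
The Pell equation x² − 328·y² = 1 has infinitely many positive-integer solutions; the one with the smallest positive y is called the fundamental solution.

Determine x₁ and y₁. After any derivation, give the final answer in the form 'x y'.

163 9

[18; 9,36] for √328; ℓ=2 ⇒ convergent index 1
i=0: a=18 ⇒ p=18, q=1
i=1: a=9 ⇒ p=163, q=9
fundamental: x₁=163, y₁=9  (since 26569 − 328·81 = 1)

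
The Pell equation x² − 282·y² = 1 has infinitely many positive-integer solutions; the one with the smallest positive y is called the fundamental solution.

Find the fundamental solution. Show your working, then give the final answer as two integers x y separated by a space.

√282 → a₀=16, period (1,3,1,4,1,3,1,32); ℓ=8 even so k=7
step 0: (16, 1)  from 16·(1,0) + (0,1)
step 1: (17, 1)  from 1·(16,1) + (1,0)
step 2: (67, 4)  from 3·(17,1) + (16,1)
…
step 6: (1864, 111)  from 3·(487,29) + (403,24)
step 7: (2351, 140)  from 1·(1864,111) + (487,29)
(x₁, y₁) = (2351, 140);  2351² − 282·140² = 1 ✓

2351 140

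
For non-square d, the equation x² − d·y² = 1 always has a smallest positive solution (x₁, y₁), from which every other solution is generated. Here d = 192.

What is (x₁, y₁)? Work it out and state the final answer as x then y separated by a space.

d=192: √d = [13; 1,5,1,26] (ℓ=4, even), read p_3/q_3
k=0  a_k=13  p_k/q_k = 13/1
…
k=2  a_k=5  p_k/q_k = 83/6
k=3  a_k=1  p_k/q_k = 97/7
→ (97, 7).  Check: 97²=9409, 192·7²=9408, difference 1.

97 7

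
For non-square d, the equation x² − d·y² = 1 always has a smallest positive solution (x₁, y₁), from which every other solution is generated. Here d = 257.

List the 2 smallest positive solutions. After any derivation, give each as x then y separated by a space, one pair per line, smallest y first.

513 32
526337 32832

[16; 32] for √257; ℓ=1 ⇒ convergent index 1
a_0=16:  p_0=16·1+0=16,  q_0=16·0+1=1
a_1=32:  p_1=32·16+1=513,  q_1=32·1+0=32
(x₁, y₁) = (513, 32);  513² − 257·32² = 1 ✓
(x_2, y_2) = (513·513 + 257·32·32, 513·32 + 32·513) = (526337, 32832)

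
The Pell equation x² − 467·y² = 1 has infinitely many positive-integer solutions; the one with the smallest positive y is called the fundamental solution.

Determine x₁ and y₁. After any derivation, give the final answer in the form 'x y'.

1625626 75225

d=467: √d = [21; 1,1,1,1,3,…,1,1,42] (ℓ=14, even), read p_13/q_13
i=0: a=21 ⇒ p=21, q=1
i=1: a=1 ⇒ p=22, q=1
…
i=5: a=3 ⇒ p=389, q=18
…
i=7: a=21 ⇒ p=27164, q=1257
…
i=11: a=1 ⇒ p=633697, q=29324
i=12: a=1 ⇒ p=991929, q=45901
i=13: a=1 ⇒ p=1625626, q=75225
fundamental: x₁=1625626, y₁=75225  (since 2642659891876 − 467·5658800625 = 1)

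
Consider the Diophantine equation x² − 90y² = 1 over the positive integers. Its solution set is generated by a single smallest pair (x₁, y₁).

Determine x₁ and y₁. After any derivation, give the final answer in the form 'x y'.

d=90: √d = [9; 2,18] (ℓ=2, even), read p_1/q_1
a_0=9:  p_0=9·1+0=9,  q_0=9·0+1=1
a_1=2:  p_1=2·9+1=19,  q_1=2·1+0=2
(x₁, y₁) = (19, 2);  19² − 90·2² = 1 ✓

19 2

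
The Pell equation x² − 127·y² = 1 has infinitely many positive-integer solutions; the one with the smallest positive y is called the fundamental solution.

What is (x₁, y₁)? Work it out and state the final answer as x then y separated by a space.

4730624 419775

d=127: √d = [11; 3,1,2,2,7,11,7,2,2,1,3,22] (ℓ=12, even), read p_11/q_11
a_0=11:  p_0=11·1+0=11,  q_0=11·0+1=1
…
a_2=1:  p_2=1·34+11=45,  q_2=1·3+1=4
a_3=2:  p_3=2·45+34=124,  q_3=2·4+3=11
a_4=2:  p_4=2·124+45=293,  q_4=2·11+4=26
a_5=7:  p_5=7·293+124=2175,  q_5=7·26+11=193
a_6=11:  p_6=11·2175+293=24218,  q_6=11·193+26=2149
a_7=7:  p_7=7·24218+2175=171701,  q_7=7·2149+193=15236
a_8=2:  p_8=2·171701+24218=367620,  q_8=2·15236+2149=32621
a_9=2:  p_9=2·367620+171701=906941,  q_9=2·32621+15236=80478
a_10=1:  p_10=1·906941+367620=1274561,  q_10=1·80478+32621=113099
a_11=3:  p_11=3·1274561+906941=4730624,  q_11=3·113099+80478=419775
fundamental: x₁=4730624, y₁=419775  (since 22378803429376 − 127·176211050625 = 1)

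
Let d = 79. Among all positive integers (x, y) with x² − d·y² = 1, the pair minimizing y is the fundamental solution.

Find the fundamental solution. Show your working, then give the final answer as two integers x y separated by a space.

80 9

[8; 1,7,1,16] for √79; ℓ=4 ⇒ convergent index 3
k=0  a_k=8  p_k/q_k = 8/1
k=1  a_k=1  p_k/q_k = 9/1
k=2  a_k=7  p_k/q_k = 71/8
k=3  a_k=1  p_k/q_k = 80/9
fundamental: x₁=80, y₁=9  (since 6400 − 79·81 = 1)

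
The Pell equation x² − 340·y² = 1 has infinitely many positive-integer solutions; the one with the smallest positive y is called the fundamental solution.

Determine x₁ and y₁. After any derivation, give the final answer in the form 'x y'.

√340 = [18; 2,3,1,1,1,…,3,2,36, …], period ℓ=14 (even) → k=13
k=0  a_k=18  p_k/q_k = 18/1
…
k=2  a_k=3  p_k/q_k = 129/7
k=3  a_k=1  p_k/q_k = 166/9
k=4  a_k=1  p_k/q_k = 295/16
k=5  a_k=1  p_k/q_k = 461/25
k=6  a_k=1  p_k/q_k = 756/41
k=7  a_k=8  p_k/q_k = 6509/353
k=8  a_k=1  p_k/q_k = 7265/394
k=9  a_k=1  p_k/q_k = 13774/747
k=10  a_k=1  p_k/q_k = 21039/1141
…
k=12  a_k=3  p_k/q_k = 125478/6805
k=13  a_k=2  p_k/q_k = 285769/15498
fundamental: x₁=285769, y₁=15498  (since 81663921361 − 340·240188004 = 1)

285769 15498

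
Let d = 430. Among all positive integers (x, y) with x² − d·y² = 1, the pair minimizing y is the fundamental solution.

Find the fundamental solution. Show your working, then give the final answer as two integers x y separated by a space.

d=430: √d = [20; 1,2,1,3,1,…,2,1,40] (ℓ=14, even), read p_13/q_13
i=0: a=20 ⇒ p=20, q=1
…
i=7: a=8 ⇒ p=21794, q=1051
…
i=9: a=1 ⇒ p=155233, q=7486
…
i=12: a=2 ⇒ p=2107880, q=101651
i=13: a=1 ⇒ p=2862251, q=138030
→ (2862251, 138030).  Check: 2862251²=8192480787001, 430·138030²=8192480787000, difference 1.

2862251 138030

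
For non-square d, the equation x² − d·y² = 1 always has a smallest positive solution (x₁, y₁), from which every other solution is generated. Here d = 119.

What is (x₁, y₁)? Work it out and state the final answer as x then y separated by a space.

120 11

[10; 1,9,1,20] for √119; ℓ=4 ⇒ convergent index 3
a_0=10:  p_0=10·1+0=10,  q_0=10·0+1=1
…
a_2=9:  p_2=9·11+10=109,  q_2=9·1+1=10
a_3=1:  p_3=1·109+11=120,  q_3=1·10+1=11
→ (120, 11).  Check: 120²=14400, 119·11²=14399, difference 1.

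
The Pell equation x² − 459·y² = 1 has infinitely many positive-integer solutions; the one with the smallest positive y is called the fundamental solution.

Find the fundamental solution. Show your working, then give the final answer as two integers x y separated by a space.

499850 23331

√459 = [21; 2,2,1,4,21,4,1,2,2,42, …], period ℓ=10 (even) → k=9
step 0: (21, 1)  from 21·(1,0) + (0,1)
step 1: (43, 2)  from 2·(21,1) + (1,0)
…
step 3: (150, 7)  from 1·(107,5) + (43,2)
step 4: (707, 33)  from 4·(150,7) + (107,5)
…
step 6: (60695, 2833)  from 4·(14997,700) + (707,33)
step 7: (75692, 3533)  from 1·(60695,2833) + (14997,700)
step 8: (212079, 9899)  from 2·(75692,3533) + (60695,2833)
step 9: (499850, 23331)  from 2·(212079,9899) + (75692,3533)
fundamental: x₁=499850, y₁=23331  (since 249850022500 − 459·544335561 = 1)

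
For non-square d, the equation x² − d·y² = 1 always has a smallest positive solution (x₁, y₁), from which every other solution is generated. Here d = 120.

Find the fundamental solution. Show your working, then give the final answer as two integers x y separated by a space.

11 1

√120 → a₀=10, period (1,20); ℓ=2 even so k=1
a_0=10:  p_0=10·1+0=10,  q_0=10·0+1=1
a_1=1:  p_1=1·10+1=11,  q_1=1·1+0=1
fundamental: x₁=11, y₁=1  (since 121 − 120·1 = 1)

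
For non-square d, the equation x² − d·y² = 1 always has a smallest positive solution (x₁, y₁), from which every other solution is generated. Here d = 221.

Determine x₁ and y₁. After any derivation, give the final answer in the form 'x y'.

1665 112

√221 = [14; 1,6,2,6,1,28, …], period ℓ=6 (even) → k=5
k=0  a_k=14  p_k/q_k = 14/1
k=1  a_k=1  p_k/q_k = 15/1
…
k=4  a_k=6  p_k/q_k = 1442/97
k=5  a_k=1  p_k/q_k = 1665/112
→ (1665, 112).  Check: 1665²=2772225, 221·112²=2772224, difference 1.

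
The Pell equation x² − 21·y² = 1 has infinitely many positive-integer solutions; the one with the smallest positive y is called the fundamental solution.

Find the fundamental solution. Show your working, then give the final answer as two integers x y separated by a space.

√21 → a₀=4, period (1,1,2,1,1,8); ℓ=6 even so k=5
i=0: a=4 ⇒ p=4, q=1
i=1: a=1 ⇒ p=5, q=1
…
i=4: a=1 ⇒ p=32, q=7
i=5: a=1 ⇒ p=55, q=12
→ (55, 12).  Check: 55²=3025, 21·12²=3024, difference 1.

55 12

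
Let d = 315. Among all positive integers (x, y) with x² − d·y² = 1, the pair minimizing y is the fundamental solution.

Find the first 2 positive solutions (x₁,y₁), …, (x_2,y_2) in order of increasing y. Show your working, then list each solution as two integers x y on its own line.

71 4
10081 568

√315 = [17; 1,2,1,34, …], period ℓ=4 (even) → k=3
i=0: a=17 ⇒ p=17, q=1
i=1: a=1 ⇒ p=18, q=1
i=2: a=2 ⇒ p=53, q=3
i=3: a=1 ⇒ p=71, q=4
→ (71, 4).  Check: 71²=5041, 315·4²=5040, difference 1.
n=2: (71,4)∘(71,4) = (71·71+315·4·4, 71·4+4·71) = (10081,568)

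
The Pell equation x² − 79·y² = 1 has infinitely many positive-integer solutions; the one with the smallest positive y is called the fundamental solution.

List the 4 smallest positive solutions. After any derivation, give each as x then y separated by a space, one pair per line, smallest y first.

80 9
12799 1440
2047760 230391
327628801 36861120

[8; 1,7,1,16] for √79; ℓ=4 ⇒ convergent index 3
k=0  a_k=8  p_k/q_k = 8/1
k=1  a_k=1  p_k/q_k = 9/1
k=2  a_k=7  p_k/q_k = 71/8
k=3  a_k=1  p_k/q_k = 80/9
fundamental: x₁=80, y₁=9  (since 6400 − 79·81 = 1)
(80+9√79)^2 = 12799 + 1440√79
(80+9√79)^3 = 2047760 + 230391√79
(80+9√79)^4 = 327628801 + 36861120√79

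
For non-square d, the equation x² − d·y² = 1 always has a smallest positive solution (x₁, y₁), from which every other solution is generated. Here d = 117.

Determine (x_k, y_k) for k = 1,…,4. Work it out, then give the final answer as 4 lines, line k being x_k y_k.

649 60
842401 77880
1093435849 101088180
1419278889601 131212379760

d=117: √d = [10; 1,4,2,4,1,20] (ℓ=6, even), read p_5/q_5
k=0  a_k=10  p_k/q_k = 10/1
k=1  a_k=1  p_k/q_k = 11/1
k=2  a_k=4  p_k/q_k = 54/5
…
k=4  a_k=4  p_k/q_k = 530/49
k=5  a_k=1  p_k/q_k = 649/60
(x₁, y₁) = (649, 60);  649² − 117·60² = 1 ✓
k=2:  x_2 = 649·649+117·60·60 = 842401,  y_2 = 649·60+60·649 = 77880
k=3:  x_3 = 649·842401+117·60·77880 = 1093435849,  y_3 = 649·77880+60·842401 = 101088180
k=4:  x_4 = 649·1093435849+117·60·101088180 = 1419278889601,  y_4 = 649·101088180+60·1093435849 = 131212379760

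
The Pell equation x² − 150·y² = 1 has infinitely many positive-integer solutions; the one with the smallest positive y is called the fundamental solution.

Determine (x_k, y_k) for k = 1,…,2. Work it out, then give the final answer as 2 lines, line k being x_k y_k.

49 4
4801 392

√150 = [12; 4,24, …], period ℓ=2 (even) → k=1
a_0=12:  p_0=12·1+0=12,  q_0=12·0+1=1
a_1=4:  p_1=4·12+1=49,  q_1=4·1+0=4
(x₁, y₁) = (49, 4);  49² − 150·4² = 1 ✓
(x_2, y_2) = (49·49 + 150·4·4, 49·4 + 4·49) = (4801, 392)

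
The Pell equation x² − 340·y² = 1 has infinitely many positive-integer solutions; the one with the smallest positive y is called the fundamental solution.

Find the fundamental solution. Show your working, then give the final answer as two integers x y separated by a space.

285769 15498

√340 → a₀=18, period (2,3,1,1,1,…,3,2,36); ℓ=14 even so k=13
a_0=18:  p_0=18·1+0=18,  q_0=18·0+1=1
a_1=2:  p_1=2·18+1=37,  q_1=2·1+0=2
…
a_3=1:  p_3=1·129+37=166,  q_3=1·7+2=9
…
a_6=1:  p_6=1·461+295=756,  q_6=1·25+16=41
…
a_8=1:  p_8=1·6509+756=7265,  q_8=1·353+41=394
…
a_10=1:  p_10=1·13774+7265=21039,  q_10=1·747+394=1141
a_11=1:  p_11=1·21039+13774=34813,  q_11=1·1141+747=1888
a_12=3:  p_12=3·34813+21039=125478,  q_12=3·1888+1141=6805
a_13=2:  p_13=2·125478+34813=285769,  q_13=2·6805+1888=15498
(x₁, y₁) = (285769, 15498);  285769² − 340·15498² = 1 ✓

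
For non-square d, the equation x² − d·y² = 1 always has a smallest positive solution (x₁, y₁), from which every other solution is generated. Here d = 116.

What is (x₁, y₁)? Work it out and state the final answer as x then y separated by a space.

d=116: √d = [10; 1,3,2,1,4,1,2,3,1,20] (ℓ=10, even), read p_9/q_9
step 0: (10, 1)  from 10·(1,0) + (0,1)
…
step 2: (43, 4)  from 3·(11,1) + (10,1)
step 3: (97, 9)  from 2·(43,4) + (11,1)
step 4: (140, 13)  from 1·(97,9) + (43,4)
step 5: (657, 61)  from 4·(140,13) + (97,9)
…
step 7: (2251, 209)  from 2·(797,74) + (657,61)
step 8: (7550, 701)  from 3·(2251,209) + (797,74)
step 9: (9801, 910)  from 1·(7550,701) + (2251,209)
fundamental: x₁=9801, y₁=910  (since 96059601 − 116·828100 = 1)

9801 910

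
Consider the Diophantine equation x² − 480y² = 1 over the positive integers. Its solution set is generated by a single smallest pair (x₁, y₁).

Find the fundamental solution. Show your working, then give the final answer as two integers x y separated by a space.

241 11

d=480: √d = [21; 1,9,1,42] (ℓ=4, even), read p_3/q_3
i=0: a=21 ⇒ p=21, q=1
i=1: a=1 ⇒ p=22, q=1
i=2: a=9 ⇒ p=219, q=10
i=3: a=1 ⇒ p=241, q=11
→ (241, 11).  Check: 241²=58081, 480·11²=58080, difference 1.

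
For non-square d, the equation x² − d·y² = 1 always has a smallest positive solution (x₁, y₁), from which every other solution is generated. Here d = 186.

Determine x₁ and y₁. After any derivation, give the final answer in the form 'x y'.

7501 550

√186 → a₀=13, period (1,1,1,3,4,3,1,1,1,26); ℓ=10 even so k=9
a_0=13:  p_0=13·1+0=13,  q_0=13·0+1=1
a_1=1:  p_1=1·13+1=14,  q_1=1·1+0=1
a_2=1:  p_2=1·14+13=27,  q_2=1·1+1=2
a_3=1:  p_3=1·27+14=41,  q_3=1·2+1=3
…
a_8=1:  p_8=1·2714+2073=4787,  q_8=1·199+152=351
a_9=1:  p_9=1·4787+2714=7501,  q_9=1·351+199=550
→ (7501, 550).  Check: 7501²=56265001, 186·550²=56265000, difference 1.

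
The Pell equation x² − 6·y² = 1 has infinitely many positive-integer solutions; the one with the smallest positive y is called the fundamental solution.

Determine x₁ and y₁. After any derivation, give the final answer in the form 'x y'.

√6 = [2; 2,4, …], period ℓ=2 (even) → k=1
a_0=2:  p_0=2·1+0=2,  q_0=2·0+1=1
a_1=2:  p_1=2·2+1=5,  q_1=2·1+0=2
fundamental: x₁=5, y₁=2  (since 25 − 6·4 = 1)

5 2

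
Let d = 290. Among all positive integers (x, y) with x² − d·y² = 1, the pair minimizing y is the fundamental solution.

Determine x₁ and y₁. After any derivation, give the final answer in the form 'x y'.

579 34

d=290: √d = [17; 34] (ℓ=1, odd), read p_1/q_1
a_0=17:  p_0=17·1+0=17,  q_0=17·0+1=1
a_1=34:  p_1=34·17+1=579,  q_1=34·1+0=34
→ (579, 34).  Check: 579²=335241, 290·34²=335240, difference 1.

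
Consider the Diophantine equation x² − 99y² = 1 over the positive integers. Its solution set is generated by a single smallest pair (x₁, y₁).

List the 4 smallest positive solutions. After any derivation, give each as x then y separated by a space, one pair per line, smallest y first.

10 1
199 20
3970 399
79201 7960

d=99: √d = [9; 1,18] (ℓ=2, even), read p_1/q_1
step 0: (9, 1)  from 9·(1,0) + (0,1)
step 1: (10, 1)  from 1·(9,1) + (1,0)
(x₁, y₁) = (10, 1);  10² − 99·1² = 1 ✓
k=2:  x_2 = 10·10+99·1·1 = 199,  y_2 = 10·1+1·10 = 20
k=3:  x_3 = 10·199+99·1·20 = 3970,  y_3 = 10·20+1·199 = 399
k=4:  x_4 = 10·3970+99·1·399 = 79201,  y_4 = 10·399+1·3970 = 7960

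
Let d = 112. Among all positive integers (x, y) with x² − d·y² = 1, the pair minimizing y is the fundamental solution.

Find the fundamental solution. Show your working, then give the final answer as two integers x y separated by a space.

[10; 1,1,2,1,1,20] for √112; ℓ=6 ⇒ convergent index 5
step 0: (10, 1)  from 10·(1,0) + (0,1)
step 1: (11, 1)  from 1·(10,1) + (1,0)
step 2: (21, 2)  from 1·(11,1) + (10,1)
…
step 4: (74, 7)  from 1·(53,5) + (21,2)
step 5: (127, 12)  from 1·(74,7) + (53,5)
(x₁, y₁) = (127, 12);  127² − 112·12² = 1 ✓

127 12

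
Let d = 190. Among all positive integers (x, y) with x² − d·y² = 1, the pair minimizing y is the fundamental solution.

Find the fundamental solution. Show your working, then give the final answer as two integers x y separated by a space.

52021 3774

√190 = [13; 1,3,1,1,1,…,3,1,26, …], period ℓ=14 (even) → k=13
k=0  a_k=13  p_k/q_k = 13/1
…
k=2  a_k=3  p_k/q_k = 55/4
k=3  a_k=1  p_k/q_k = 69/5
k=4  a_k=1  p_k/q_k = 124/9
k=5  a_k=1  p_k/q_k = 193/14
…
k=7  a_k=2  p_k/q_k = 1213/88
k=8  a_k=2  p_k/q_k = 2936/213
k=9  a_k=1  p_k/q_k = 4149/301
k=10  a_k=1  p_k/q_k = 7085/514
k=11  a_k=1  p_k/q_k = 11234/815
k=12  a_k=3  p_k/q_k = 40787/2959
k=13  a_k=1  p_k/q_k = 52021/3774
fundamental: x₁=52021, y₁=3774  (since 2706184441 − 190·14243076 = 1)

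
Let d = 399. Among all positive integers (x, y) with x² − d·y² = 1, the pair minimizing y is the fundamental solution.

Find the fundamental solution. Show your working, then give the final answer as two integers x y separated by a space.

20 1

[19; 1,38] for √399; ℓ=2 ⇒ convergent index 1
i=0: a=19 ⇒ p=19, q=1
i=1: a=1 ⇒ p=20, q=1
→ (20, 1).  Check: 20²=400, 399·1²=399, difference 1.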